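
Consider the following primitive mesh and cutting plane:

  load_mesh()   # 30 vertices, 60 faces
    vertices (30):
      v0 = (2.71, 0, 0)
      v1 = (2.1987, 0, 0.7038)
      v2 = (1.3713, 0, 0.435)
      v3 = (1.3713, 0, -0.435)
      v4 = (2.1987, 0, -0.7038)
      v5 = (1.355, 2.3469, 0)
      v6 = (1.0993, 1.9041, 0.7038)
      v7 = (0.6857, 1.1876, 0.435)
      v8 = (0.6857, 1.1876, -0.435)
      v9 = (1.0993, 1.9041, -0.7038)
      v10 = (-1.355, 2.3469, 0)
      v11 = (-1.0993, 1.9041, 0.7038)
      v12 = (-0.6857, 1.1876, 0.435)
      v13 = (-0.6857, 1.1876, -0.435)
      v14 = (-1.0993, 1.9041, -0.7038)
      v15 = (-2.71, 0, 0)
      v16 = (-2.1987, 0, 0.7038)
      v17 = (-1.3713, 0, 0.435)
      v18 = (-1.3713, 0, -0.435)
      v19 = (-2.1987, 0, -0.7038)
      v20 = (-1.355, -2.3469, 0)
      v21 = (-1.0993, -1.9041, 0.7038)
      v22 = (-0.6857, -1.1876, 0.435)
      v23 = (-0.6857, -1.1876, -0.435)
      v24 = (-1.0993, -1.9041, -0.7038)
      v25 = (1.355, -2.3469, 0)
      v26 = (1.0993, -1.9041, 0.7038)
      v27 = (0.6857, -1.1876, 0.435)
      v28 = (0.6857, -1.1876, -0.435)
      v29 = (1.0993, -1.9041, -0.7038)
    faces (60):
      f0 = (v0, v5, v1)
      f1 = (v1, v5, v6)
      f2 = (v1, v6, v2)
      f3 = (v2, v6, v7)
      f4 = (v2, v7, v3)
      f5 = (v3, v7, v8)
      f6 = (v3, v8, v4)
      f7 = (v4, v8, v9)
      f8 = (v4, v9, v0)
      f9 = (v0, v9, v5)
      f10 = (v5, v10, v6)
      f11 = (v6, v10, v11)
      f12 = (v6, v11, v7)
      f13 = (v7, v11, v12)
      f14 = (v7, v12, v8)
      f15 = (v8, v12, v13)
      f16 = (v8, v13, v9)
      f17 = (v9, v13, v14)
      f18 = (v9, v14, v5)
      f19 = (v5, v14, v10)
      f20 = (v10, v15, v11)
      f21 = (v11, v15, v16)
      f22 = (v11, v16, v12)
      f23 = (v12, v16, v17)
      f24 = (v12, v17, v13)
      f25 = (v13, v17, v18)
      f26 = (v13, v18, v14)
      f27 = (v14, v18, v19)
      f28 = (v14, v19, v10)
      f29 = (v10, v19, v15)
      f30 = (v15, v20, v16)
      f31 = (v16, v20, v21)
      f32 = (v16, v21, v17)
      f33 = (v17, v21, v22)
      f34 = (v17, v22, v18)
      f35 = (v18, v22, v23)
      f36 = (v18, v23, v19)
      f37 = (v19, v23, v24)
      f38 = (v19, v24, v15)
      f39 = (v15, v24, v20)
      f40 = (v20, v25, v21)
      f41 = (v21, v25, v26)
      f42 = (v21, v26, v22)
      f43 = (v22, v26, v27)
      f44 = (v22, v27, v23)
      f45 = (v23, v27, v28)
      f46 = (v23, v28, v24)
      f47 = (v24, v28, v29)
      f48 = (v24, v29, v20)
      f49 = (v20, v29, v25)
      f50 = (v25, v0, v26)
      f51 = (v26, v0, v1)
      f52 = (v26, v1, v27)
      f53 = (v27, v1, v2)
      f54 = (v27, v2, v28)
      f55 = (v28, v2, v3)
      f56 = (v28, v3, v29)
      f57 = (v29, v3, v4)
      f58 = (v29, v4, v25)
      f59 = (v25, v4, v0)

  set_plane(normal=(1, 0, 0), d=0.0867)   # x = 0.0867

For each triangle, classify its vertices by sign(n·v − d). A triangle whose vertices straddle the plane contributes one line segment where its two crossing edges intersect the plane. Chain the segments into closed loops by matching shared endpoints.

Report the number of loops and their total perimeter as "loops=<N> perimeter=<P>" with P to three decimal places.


loops=2 perimeter=8.127

Straddling triangles (20 of 60):
  (v5,v10,v6) [+-+] → (0.0867, 2.3469, 0)–(0.0867, 2.08679, 0.413425)  len=0.4884
  (v6,v10,v11) [+--] → (0.0867, 2.08679, 0.413425)–(0.0867, 1.9041, 0.7038)  len=0.3431
  (v6,v11,v7) [+-+] → (0.0867, 1.9041, 0.7038)–(0.0867, 1.42804, 0.525202)  len=0.5085
  (v7,v11,v12) [+--] → (0.0867, 1.42804, 0.525202)–(0.0867, 1.1876, 0.435)  len=0.2568
  (v7,v12,v8) [+-+] → (0.0867, 1.1876, 0.435)–(0.0867, 1.1876, -0.0550015)  len=0.4900
  (v8,v12,v13) [+--] → (0.0867, 1.1876, -0.0550015)–(0.0867, 1.1876, -0.435)  len=0.3800
  (v8,v13,v9) [+-+] → (0.0867, 1.1876, -0.435)–(0.0867, 1.49764, -0.551314)  len=0.3311
  (v9,v13,v14) [+--] → (0.0867, 1.49764, -0.551314)–(0.0867, 1.9041, -0.7038)  len=0.4341
  (v9,v14,v5) [+-+] → (0.0867, 1.9041, -0.7038)–(0.0867, 2.11808, -0.3637)  len=0.4018
  (v5,v14,v10) [+--] → (0.0867, 2.11808, -0.3637)–(0.0867, 2.3469, 0)  len=0.4297
  (v20,v25,v21) [-+-] → (0.0867, -2.3469, 0)–(0.0867, -2.11808, 0.3637)  len=0.4297
  (v21,v25,v26) [-++] → (0.0867, -2.11808, 0.3637)–(0.0867, -1.9041, 0.7038)  len=0.4018
  (v21,v26,v22) [-+-] → (0.0867, -1.9041, 0.7038)–(0.0867, -1.49764, 0.551314)  len=0.4341
  (v22,v26,v27) [-++] → (0.0867, -1.49764, 0.551314)–(0.0867, -1.1876, 0.435)  len=0.3311
  (v22,v27,v23) [-+-] → (0.0867, -1.1876, 0.435)–(0.0867, -1.1876, 0.0550015)  len=0.3800
  (v23,v27,v28) [-++] → (0.0867, -1.1876, 0.0550015)–(0.0867, -1.1876, -0.435)  len=0.4900
  (v23,v28,v24) [-+-] → (0.0867, -1.1876, -0.435)–(0.0867, -1.42804, -0.525202)  len=0.2568
  (v24,v28,v29) [-++] → (0.0867, -1.42804, -0.525202)–(0.0867, -1.9041, -0.7038)  len=0.5085
  (v24,v29,v20) [-+-] → (0.0867, -1.9041, -0.7038)–(0.0867, -2.08679, -0.413425)  len=0.3431
  (v20,v29,v25) [-++] → (0.0867, -2.08679, -0.413425)–(0.0867, -2.3469, 0)  len=0.4884

Chained into 2 loop(s):
  loop 1: 10 segments, perimeter = 4.0635
  loop 2: 10 segments, perimeter = 4.0635
Total perimeter = 8.127


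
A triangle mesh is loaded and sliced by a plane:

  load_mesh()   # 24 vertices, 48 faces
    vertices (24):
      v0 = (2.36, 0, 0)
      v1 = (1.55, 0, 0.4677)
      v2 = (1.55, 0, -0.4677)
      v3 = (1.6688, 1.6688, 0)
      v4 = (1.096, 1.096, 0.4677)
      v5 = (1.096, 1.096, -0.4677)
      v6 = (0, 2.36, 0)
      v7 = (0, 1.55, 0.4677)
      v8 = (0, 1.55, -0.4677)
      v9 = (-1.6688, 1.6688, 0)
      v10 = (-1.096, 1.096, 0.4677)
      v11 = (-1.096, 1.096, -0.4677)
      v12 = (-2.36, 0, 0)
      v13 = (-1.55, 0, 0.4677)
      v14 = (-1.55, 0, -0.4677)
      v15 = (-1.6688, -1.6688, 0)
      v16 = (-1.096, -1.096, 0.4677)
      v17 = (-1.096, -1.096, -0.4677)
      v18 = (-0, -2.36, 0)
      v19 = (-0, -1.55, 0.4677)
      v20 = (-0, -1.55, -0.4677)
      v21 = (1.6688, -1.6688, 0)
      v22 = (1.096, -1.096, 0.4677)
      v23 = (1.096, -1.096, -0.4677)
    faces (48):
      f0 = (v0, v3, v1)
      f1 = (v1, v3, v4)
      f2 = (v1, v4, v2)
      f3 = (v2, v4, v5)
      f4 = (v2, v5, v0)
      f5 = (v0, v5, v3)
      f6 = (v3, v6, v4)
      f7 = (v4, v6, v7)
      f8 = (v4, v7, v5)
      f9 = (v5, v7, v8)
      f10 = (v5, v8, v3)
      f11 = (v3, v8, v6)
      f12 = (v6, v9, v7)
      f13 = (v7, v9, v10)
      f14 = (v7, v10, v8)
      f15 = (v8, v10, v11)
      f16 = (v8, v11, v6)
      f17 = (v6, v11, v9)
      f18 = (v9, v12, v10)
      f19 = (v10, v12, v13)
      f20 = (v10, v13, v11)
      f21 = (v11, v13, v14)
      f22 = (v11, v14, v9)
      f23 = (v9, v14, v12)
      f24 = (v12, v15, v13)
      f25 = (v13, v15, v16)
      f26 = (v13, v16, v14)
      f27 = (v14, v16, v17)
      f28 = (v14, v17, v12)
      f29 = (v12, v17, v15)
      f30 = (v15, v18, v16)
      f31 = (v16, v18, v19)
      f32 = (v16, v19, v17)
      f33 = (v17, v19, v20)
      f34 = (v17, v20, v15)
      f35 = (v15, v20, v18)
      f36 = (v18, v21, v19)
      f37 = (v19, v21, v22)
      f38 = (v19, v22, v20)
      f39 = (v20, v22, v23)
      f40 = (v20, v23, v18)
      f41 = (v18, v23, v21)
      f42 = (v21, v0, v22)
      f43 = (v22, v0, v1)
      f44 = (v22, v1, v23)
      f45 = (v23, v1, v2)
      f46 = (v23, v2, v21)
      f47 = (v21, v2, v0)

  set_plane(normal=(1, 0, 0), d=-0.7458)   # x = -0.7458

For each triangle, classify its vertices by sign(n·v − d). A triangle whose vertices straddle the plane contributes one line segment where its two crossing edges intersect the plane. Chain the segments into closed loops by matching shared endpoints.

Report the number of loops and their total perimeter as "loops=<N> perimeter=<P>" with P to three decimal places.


loops=2 perimeter=5.612

Straddling triangles (12 of 48):
  (v6,v9,v7) [+-+] → (-0.7458, 2.0511, 0)–(-0.7458, 1.60309, 0.258681)  len=0.5173
  (v7,v9,v10) [+--] → (-0.7458, 1.60309, 0.258681)–(-0.7458, 1.24106, 0.4677)  len=0.4180
  (v7,v10,v8) [+-+] → (-0.7458, 1.24106, 0.4677)–(-0.7458, 1.24106, 0.168816)  len=0.2989
  (v8,v10,v11) [+--] → (-0.7458, 1.24106, 0.168816)–(-0.7458, 1.24106, -0.4677)  len=0.6365
  (v8,v11,v6) [+-+] → (-0.7458, 1.24106, -0.4677)–(-0.7458, 1.49988, -0.318258)  len=0.2989
  (v6,v11,v9) [+--] → (-0.7458, 1.49988, -0.318258)–(-0.7458, 2.0511, 0)  len=0.6365
  (v15,v18,v16) [-+-] → (-0.7458, -2.0511, 0)–(-0.7458, -1.49988, 0.318258)  len=0.6365
  (v16,v18,v19) [-++] → (-0.7458, -1.49988, 0.318258)–(-0.7458, -1.24106, 0.4677)  len=0.2989
  (v16,v19,v17) [-+-] → (-0.7458, -1.24106, 0.4677)–(-0.7458, -1.24106, -0.168816)  len=0.6365
  (v17,v19,v20) [-++] → (-0.7458, -1.24106, -0.168816)–(-0.7458, -1.24106, -0.4677)  len=0.2989
  (v17,v20,v15) [-+-] → (-0.7458, -1.24106, -0.4677)–(-0.7458, -1.60309, -0.258681)  len=0.4180
  (v15,v20,v18) [-++] → (-0.7458, -1.60309, -0.258681)–(-0.7458, -2.0511, 0)  len=0.5173

Chained into 2 loop(s):
  loop 1: 6 segments, perimeter = 2.8061
  loop 2: 6 segments, perimeter = 2.8061
Total perimeter = 5.612


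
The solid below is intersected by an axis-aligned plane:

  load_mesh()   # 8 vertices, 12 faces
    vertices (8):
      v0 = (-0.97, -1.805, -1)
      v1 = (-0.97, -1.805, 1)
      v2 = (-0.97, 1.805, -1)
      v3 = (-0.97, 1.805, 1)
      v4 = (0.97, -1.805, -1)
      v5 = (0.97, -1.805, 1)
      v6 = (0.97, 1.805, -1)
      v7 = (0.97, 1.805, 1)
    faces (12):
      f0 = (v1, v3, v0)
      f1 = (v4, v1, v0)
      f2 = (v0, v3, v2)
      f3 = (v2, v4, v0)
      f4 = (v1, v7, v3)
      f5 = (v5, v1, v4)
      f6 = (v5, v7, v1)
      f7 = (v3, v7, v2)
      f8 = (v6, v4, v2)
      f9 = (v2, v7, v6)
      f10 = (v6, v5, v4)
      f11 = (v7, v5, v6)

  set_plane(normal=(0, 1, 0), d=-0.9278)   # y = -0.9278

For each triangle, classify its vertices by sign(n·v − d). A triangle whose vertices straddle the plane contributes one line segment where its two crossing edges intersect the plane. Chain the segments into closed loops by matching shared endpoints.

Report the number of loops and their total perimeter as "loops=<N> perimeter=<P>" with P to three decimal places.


loops=1 perimeter=7.880

Straddling triangles (8 of 12):
  (v1,v3,v0) [-+-] → (-0.97, -0.9278, 1)–(-0.97, -0.9278, -0.514017)  len=1.5140
  (v0,v3,v2) [-++] → (-0.97, -0.9278, -0.514017)–(-0.97, -0.9278, -1)  len=0.4860
  (v2,v4,v0) [+--] → (0.498596, -0.9278, -1)–(-0.97, -0.9278, -1)  len=1.4686
  (v1,v7,v3) [-++] → (-0.498596, -0.9278, 1)–(-0.97, -0.9278, 1)  len=0.4714
  (v5,v7,v1) [-+-] → (0.97, -0.9278, 1)–(-0.498596, -0.9278, 1)  len=1.4686
  (v6,v4,v2) [+-+] → (0.97, -0.9278, -1)–(0.498596, -0.9278, -1)  len=0.4714
  (v6,v5,v4) [+--] → (0.97, -0.9278, 0.514017)–(0.97, -0.9278, -1)  len=1.5140
  (v7,v5,v6) [+-+] → (0.97, -0.9278, 1)–(0.97, -0.9278, 0.514017)  len=0.4860

Chained into 1 loop(s):
  loop 1: 8 segments, perimeter = 7.8800
Total perimeter = 7.880


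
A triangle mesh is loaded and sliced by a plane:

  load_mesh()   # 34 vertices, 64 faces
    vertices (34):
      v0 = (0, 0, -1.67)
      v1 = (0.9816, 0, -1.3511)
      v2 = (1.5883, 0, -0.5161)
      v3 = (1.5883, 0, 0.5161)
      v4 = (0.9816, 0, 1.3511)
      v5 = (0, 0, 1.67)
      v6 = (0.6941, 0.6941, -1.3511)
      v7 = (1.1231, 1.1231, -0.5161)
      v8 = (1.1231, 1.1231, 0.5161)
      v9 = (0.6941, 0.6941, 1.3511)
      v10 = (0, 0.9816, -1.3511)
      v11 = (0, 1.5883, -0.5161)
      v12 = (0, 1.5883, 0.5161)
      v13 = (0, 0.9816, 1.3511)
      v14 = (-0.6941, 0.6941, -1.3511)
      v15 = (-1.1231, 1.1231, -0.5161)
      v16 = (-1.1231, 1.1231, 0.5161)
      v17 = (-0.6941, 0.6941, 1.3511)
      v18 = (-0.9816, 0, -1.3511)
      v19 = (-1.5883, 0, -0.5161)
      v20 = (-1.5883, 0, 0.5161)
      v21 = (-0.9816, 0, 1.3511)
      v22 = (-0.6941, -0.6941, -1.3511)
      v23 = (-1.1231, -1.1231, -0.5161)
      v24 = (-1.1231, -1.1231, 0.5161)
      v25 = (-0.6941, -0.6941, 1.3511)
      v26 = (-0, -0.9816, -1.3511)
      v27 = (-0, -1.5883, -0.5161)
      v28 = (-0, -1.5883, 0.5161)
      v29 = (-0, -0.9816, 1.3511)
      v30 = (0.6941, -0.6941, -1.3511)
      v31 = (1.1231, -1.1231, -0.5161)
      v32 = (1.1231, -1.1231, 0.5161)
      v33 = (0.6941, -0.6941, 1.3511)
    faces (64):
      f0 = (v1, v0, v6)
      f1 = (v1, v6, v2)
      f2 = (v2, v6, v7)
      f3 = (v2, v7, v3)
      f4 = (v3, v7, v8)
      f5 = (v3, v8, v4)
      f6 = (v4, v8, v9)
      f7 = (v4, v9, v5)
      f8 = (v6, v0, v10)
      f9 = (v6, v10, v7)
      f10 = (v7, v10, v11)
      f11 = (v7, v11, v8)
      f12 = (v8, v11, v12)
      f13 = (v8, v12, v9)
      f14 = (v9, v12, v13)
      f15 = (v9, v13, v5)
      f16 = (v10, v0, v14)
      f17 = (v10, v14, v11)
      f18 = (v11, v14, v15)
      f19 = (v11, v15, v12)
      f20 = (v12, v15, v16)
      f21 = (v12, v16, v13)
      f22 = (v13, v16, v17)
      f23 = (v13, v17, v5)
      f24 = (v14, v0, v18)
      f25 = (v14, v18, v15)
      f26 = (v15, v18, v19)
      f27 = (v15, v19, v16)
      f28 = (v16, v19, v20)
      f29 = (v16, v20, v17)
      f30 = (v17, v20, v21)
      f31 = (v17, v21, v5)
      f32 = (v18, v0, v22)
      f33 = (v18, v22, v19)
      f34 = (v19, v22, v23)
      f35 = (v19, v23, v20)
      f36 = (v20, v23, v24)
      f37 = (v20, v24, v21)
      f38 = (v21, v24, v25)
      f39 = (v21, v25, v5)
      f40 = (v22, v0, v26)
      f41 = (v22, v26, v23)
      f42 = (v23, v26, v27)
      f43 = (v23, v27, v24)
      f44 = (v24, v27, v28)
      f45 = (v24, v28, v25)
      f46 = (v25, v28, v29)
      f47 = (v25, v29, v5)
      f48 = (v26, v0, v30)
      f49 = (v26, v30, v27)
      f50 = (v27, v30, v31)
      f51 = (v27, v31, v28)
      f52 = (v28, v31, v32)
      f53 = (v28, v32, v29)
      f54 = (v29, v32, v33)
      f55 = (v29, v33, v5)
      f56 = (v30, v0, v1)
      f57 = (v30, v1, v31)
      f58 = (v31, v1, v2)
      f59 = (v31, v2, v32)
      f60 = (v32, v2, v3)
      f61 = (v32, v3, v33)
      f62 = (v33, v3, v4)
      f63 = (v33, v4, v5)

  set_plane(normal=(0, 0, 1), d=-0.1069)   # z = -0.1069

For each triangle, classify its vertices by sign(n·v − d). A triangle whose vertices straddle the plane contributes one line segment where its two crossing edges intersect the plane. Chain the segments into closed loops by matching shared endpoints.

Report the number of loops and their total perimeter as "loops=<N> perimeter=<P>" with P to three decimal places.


Straddling triangles (16 of 64):
  (v2,v7,v3) [--+] → (1.30752, 0.677864, -0.1069)–(1.5883, 0, -0.1069)  len=0.7337
  (v3,v7,v8) [+-+] → (1.30752, 0.677864, -0.1069)–(1.1231, 1.1231, -0.1069)  len=0.4819
  (v7,v11,v8) [--+] → (0.445236, 1.40388, -0.1069)–(1.1231, 1.1231, -0.1069)  len=0.7337
  (v8,v11,v12) [+-+] → (0.445236, 1.40388, -0.1069)–(0, 1.5883, -0.1069)  len=0.4819
  (v11,v15,v12) [--+] → (-0.677864, 1.30752, -0.1069)–(0, 1.5883, -0.1069)  len=0.7337
  (v12,v15,v16) [+-+] → (-0.677864, 1.30752, -0.1069)–(-1.1231, 1.1231, -0.1069)  len=0.4819
  (v15,v19,v16) [--+] → (-1.40388, 0.445236, -0.1069)–(-1.1231, 1.1231, -0.1069)  len=0.7337
  (v16,v19,v20) [+-+] → (-1.40388, 0.445236, -0.1069)–(-1.5883, 0, -0.1069)  len=0.4819
  (v19,v23,v20) [--+] → (-1.30752, -0.677864, -0.1069)–(-1.5883, 0, -0.1069)  len=0.7337
  (v20,v23,v24) [+-+] → (-1.30752, -0.677864, -0.1069)–(-1.1231, -1.1231, -0.1069)  len=0.4819
  (v23,v27,v24) [--+] → (-0.445236, -1.40388, -0.1069)–(-1.1231, -1.1231, -0.1069)  len=0.7337
  (v24,v27,v28) [+-+] → (-0.445236, -1.40388, -0.1069)–(0, -1.5883, -0.1069)  len=0.4819
  (v27,v31,v28) [--+] → (0.677864, -1.30752, -0.1069)–(0, -1.5883, -0.1069)  len=0.7337
  (v28,v31,v32) [+-+] → (0.677864, -1.30752, -0.1069)–(1.1231, -1.1231, -0.1069)  len=0.4819
  (v31,v2,v32) [--+] → (1.40388, -0.445236, -0.1069)–(1.1231, -1.1231, -0.1069)  len=0.7337
  (v32,v2,v3) [+-+] → (1.40388, -0.445236, -0.1069)–(1.5883, 0, -0.1069)  len=0.4819

Chained into 1 loop(s):
  loop 1: 16 segments, perimeter = 9.7251
Total perimeter = 9.725

loops=1 perimeter=9.725


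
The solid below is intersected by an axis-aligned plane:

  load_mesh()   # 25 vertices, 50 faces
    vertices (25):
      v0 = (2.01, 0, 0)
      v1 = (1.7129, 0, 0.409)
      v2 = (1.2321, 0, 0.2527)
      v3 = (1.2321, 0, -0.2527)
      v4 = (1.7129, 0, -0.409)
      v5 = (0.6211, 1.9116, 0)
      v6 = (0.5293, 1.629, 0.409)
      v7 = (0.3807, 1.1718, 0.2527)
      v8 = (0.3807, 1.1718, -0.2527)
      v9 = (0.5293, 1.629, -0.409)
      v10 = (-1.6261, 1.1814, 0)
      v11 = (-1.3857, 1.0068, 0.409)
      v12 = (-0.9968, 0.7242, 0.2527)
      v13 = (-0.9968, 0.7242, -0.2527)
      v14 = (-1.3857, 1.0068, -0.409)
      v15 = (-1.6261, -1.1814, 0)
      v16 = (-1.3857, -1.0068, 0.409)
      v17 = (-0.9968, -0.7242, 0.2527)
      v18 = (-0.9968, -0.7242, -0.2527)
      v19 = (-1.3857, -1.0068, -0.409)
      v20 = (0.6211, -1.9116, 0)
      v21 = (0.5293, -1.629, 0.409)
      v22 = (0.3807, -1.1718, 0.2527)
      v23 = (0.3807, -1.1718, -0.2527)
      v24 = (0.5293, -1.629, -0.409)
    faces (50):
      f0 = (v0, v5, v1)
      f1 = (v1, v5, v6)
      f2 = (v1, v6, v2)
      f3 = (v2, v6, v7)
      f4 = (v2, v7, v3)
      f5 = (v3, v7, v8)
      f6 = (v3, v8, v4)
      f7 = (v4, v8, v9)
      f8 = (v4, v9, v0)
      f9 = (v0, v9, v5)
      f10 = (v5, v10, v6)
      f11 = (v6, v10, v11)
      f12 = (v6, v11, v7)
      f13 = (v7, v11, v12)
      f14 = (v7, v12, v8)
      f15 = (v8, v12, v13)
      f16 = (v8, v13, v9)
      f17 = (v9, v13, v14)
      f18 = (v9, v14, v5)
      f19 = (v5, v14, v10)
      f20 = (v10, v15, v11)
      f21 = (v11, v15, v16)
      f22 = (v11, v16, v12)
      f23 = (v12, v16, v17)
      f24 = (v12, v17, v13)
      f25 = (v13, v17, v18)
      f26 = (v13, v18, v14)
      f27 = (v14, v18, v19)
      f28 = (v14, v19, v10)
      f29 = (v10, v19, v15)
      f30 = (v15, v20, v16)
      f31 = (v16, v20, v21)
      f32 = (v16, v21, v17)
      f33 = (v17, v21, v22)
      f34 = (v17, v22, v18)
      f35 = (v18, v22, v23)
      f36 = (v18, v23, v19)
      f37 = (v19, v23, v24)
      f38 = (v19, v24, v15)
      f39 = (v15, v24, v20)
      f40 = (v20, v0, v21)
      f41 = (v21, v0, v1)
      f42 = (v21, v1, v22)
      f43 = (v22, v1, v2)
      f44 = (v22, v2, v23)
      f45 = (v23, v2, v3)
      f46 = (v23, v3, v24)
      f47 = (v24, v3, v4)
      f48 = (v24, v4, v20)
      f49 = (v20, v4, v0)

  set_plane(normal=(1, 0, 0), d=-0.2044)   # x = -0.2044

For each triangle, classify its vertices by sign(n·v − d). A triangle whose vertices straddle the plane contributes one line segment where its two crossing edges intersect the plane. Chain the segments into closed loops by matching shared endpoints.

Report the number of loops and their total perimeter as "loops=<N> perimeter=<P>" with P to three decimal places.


loops=2 perimeter=4.685

Straddling triangles (20 of 50):
  (v5,v10,v6) [+-+] → (-0.2044, 1.64336, 0)–(-0.2044, 1.47664, 0.269776)  len=0.3171
  (v6,v10,v11) [+--] → (-0.2044, 1.47664, 0.269776)–(-0.2044, 1.39061, 0.409)  len=0.1637
  (v6,v11,v7) [+-+] → (-0.2044, 1.39061, 0.409)–(-0.2044, 1.11715, 0.304473)  len=0.2928
  (v7,v11,v12) [+--] → (-0.2044, 1.11715, 0.304473)–(-0.2044, 0.98168, 0.2527)  len=0.1450
  (v7,v12,v8) [+-+] → (-0.2044, 0.98168, 0.2527)–(-0.2044, 0.98168, -0.0380288)  len=0.2907
  (v8,v12,v13) [+--] → (-0.2044, 0.98168, -0.0380288)–(-0.2044, 0.98168, -0.2527)  len=0.2147
  (v8,v13,v9) [+-+] → (-0.2044, 0.98168, -0.2527)–(-0.2044, 1.194, -0.333856)  len=0.2273
  (v9,v13,v14) [+--] → (-0.2044, 1.194, -0.333856)–(-0.2044, 1.39061, -0.409)  len=0.2105
  (v9,v14,v5) [+-+] → (-0.2044, 1.39061, -0.409)–(-0.2044, 1.53941, -0.168243)  len=0.2830
  (v5,v14,v10) [+--] → (-0.2044, 1.53941, -0.168243)–(-0.2044, 1.64336, 0)  len=0.1978
  (v15,v20,v16) [-+-] → (-0.2044, -1.64336, 0)–(-0.2044, -1.53941, 0.168243)  len=0.1978
  (v16,v20,v21) [-++] → (-0.2044, -1.53941, 0.168243)–(-0.2044, -1.39061, 0.409)  len=0.2830
  (v16,v21,v17) [-+-] → (-0.2044, -1.39061, 0.409)–(-0.2044, -1.194, 0.333856)  len=0.2105
  (v17,v21,v22) [-++] → (-0.2044, -1.194, 0.333856)–(-0.2044, -0.98168, 0.2527)  len=0.2273
  (v17,v22,v18) [-+-] → (-0.2044, -0.98168, 0.2527)–(-0.2044, -0.98168, 0.0380288)  len=0.2147
  (v18,v22,v23) [-++] → (-0.2044, -0.98168, 0.0380288)–(-0.2044, -0.98168, -0.2527)  len=0.2907
  (v18,v23,v19) [-+-] → (-0.2044, -0.98168, -0.2527)–(-0.2044, -1.11715, -0.304473)  len=0.1450
  (v19,v23,v24) [-++] → (-0.2044, -1.11715, -0.304473)–(-0.2044, -1.39061, -0.409)  len=0.2928
  (v19,v24,v15) [-+-] → (-0.2044, -1.39061, -0.409)–(-0.2044, -1.47664, -0.269776)  len=0.1637
  (v15,v24,v20) [-++] → (-0.2044, -1.47664, -0.269776)–(-0.2044, -1.64336, 0)  len=0.3171

Chained into 2 loop(s):
  loop 1: 10 segments, perimeter = 2.3426
  loop 2: 10 segments, perimeter = 2.3426
Total perimeter = 4.685


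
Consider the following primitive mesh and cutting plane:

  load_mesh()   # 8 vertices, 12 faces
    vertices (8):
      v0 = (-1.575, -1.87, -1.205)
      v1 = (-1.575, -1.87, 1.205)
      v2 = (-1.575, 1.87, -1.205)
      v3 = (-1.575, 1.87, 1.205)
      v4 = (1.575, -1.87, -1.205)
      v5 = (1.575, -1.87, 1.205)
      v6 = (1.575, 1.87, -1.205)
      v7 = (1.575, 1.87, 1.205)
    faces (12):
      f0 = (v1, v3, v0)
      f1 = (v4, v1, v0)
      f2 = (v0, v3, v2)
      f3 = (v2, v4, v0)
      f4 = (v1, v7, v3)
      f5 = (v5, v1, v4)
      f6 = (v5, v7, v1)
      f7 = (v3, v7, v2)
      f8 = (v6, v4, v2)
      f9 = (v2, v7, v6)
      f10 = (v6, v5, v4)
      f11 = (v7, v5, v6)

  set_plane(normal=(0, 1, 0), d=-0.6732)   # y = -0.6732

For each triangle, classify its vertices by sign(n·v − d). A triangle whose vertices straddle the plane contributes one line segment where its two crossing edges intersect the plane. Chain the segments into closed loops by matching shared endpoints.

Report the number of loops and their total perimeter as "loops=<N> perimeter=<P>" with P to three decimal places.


loops=1 perimeter=11.120

Straddling triangles (8 of 12):
  (v1,v3,v0) [-+-] → (-1.575, -0.6732, 1.205)–(-1.575, -0.6732, -0.4338)  len=1.6388
  (v0,v3,v2) [-++] → (-1.575, -0.6732, -0.4338)–(-1.575, -0.6732, -1.205)  len=0.7712
  (v2,v4,v0) [+--] → (0.567, -0.6732, -1.205)–(-1.575, -0.6732, -1.205)  len=2.1420
  (v1,v7,v3) [-++] → (-0.567, -0.6732, 1.205)–(-1.575, -0.6732, 1.205)  len=1.0080
  (v5,v7,v1) [-+-] → (1.575, -0.6732, 1.205)–(-0.567, -0.6732, 1.205)  len=2.1420
  (v6,v4,v2) [+-+] → (1.575, -0.6732, -1.205)–(0.567, -0.6732, -1.205)  len=1.0080
  (v6,v5,v4) [+--] → (1.575, -0.6732, 0.4338)–(1.575, -0.6732, -1.205)  len=1.6388
  (v7,v5,v6) [+-+] → (1.575, -0.6732, 1.205)–(1.575, -0.6732, 0.4338)  len=0.7712

Chained into 1 loop(s):
  loop 1: 8 segments, perimeter = 11.1200
Total perimeter = 11.120


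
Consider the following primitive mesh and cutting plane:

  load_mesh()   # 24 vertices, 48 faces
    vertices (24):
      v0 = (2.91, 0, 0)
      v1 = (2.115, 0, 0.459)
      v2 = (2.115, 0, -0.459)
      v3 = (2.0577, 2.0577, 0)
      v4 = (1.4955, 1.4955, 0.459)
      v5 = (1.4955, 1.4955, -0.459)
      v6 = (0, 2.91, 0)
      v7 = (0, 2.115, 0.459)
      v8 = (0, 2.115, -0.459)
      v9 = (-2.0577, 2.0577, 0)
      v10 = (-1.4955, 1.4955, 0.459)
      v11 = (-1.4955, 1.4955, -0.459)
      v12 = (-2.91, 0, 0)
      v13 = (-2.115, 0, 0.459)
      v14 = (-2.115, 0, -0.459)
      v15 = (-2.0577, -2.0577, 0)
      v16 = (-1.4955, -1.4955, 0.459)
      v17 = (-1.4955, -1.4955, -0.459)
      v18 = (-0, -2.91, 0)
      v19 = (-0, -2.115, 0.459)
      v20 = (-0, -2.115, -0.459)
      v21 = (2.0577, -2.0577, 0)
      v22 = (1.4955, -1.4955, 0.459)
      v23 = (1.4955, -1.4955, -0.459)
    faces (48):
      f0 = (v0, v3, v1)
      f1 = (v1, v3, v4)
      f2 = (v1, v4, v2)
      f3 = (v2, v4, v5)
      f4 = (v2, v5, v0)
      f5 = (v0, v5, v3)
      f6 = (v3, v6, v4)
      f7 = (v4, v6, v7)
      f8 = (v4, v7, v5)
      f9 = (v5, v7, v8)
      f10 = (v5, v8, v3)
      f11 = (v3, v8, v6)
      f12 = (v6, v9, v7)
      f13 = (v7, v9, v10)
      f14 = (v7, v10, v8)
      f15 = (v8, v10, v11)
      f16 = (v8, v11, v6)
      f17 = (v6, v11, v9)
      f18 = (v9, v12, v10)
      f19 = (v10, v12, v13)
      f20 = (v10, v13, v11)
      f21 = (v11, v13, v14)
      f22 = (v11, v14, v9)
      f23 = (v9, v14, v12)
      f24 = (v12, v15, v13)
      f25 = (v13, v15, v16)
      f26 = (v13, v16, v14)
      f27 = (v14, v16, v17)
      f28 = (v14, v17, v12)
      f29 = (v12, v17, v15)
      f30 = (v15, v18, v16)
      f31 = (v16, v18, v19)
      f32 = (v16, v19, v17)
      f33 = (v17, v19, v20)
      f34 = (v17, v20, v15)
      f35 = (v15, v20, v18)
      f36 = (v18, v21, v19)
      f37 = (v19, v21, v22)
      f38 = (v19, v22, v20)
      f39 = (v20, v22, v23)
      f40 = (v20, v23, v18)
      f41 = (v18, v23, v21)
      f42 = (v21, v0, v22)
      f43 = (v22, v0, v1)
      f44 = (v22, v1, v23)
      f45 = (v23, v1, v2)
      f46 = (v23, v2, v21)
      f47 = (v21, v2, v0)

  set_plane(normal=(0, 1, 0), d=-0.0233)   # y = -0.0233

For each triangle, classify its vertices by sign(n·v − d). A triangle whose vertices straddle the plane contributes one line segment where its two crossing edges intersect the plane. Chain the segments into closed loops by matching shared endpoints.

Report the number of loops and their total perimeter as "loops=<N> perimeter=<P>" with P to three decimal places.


loops=2 perimeter=5.508

Straddling triangles (12 of 48):
  (v12,v15,v13) [+-+] → (-2.90035, -0.0233, 0)–(-2.11435, -0.0233, 0.453803)  len=0.9076
  (v13,v15,v16) [+--] → (-2.11435, -0.0233, 0.453803)–(-2.10535, -0.0233, 0.459)  len=0.0104
  (v13,v16,v14) [+-+] → (-2.10535, -0.0233, 0.459)–(-2.10535, -0.0233, -0.444697)  len=0.9037
  (v14,v16,v17) [+--] → (-2.10535, -0.0233, -0.444697)–(-2.10535, -0.0233, -0.459)  len=0.0143
  (v14,v17,v12) [+-+] → (-2.10535, -0.0233, -0.459)–(-2.88796, -0.0233, -0.00715125)  len=0.9037
  (v12,v17,v15) [+--] → (-2.88796, -0.0233, -0.00715125)–(-2.90035, -0.0233, 0)  len=0.0143
  (v21,v0,v22) [-+-] → (2.90035, -0.0233, 0)–(2.88796, -0.0233, 0.00715125)  len=0.0143
  (v22,v0,v1) [-++] → (2.88796, -0.0233, 0.00715125)–(2.10535, -0.0233, 0.459)  len=0.9037
  (v22,v1,v23) [-+-] → (2.10535, -0.0233, 0.459)–(2.10535, -0.0233, 0.444697)  len=0.0143
  (v23,v1,v2) [-++] → (2.10535, -0.0233, 0.444697)–(2.10535, -0.0233, -0.459)  len=0.9037
  (v23,v2,v21) [-+-] → (2.10535, -0.0233, -0.459)–(2.11435, -0.0233, -0.453803)  len=0.0104
  (v21,v2,v0) [-++] → (2.11435, -0.0233, -0.453803)–(2.90035, -0.0233, 0)  len=0.9076

Chained into 2 loop(s):
  loop 1: 6 segments, perimeter = 2.7540
  loop 2: 6 segments, perimeter = 2.7540
Total perimeter = 5.508


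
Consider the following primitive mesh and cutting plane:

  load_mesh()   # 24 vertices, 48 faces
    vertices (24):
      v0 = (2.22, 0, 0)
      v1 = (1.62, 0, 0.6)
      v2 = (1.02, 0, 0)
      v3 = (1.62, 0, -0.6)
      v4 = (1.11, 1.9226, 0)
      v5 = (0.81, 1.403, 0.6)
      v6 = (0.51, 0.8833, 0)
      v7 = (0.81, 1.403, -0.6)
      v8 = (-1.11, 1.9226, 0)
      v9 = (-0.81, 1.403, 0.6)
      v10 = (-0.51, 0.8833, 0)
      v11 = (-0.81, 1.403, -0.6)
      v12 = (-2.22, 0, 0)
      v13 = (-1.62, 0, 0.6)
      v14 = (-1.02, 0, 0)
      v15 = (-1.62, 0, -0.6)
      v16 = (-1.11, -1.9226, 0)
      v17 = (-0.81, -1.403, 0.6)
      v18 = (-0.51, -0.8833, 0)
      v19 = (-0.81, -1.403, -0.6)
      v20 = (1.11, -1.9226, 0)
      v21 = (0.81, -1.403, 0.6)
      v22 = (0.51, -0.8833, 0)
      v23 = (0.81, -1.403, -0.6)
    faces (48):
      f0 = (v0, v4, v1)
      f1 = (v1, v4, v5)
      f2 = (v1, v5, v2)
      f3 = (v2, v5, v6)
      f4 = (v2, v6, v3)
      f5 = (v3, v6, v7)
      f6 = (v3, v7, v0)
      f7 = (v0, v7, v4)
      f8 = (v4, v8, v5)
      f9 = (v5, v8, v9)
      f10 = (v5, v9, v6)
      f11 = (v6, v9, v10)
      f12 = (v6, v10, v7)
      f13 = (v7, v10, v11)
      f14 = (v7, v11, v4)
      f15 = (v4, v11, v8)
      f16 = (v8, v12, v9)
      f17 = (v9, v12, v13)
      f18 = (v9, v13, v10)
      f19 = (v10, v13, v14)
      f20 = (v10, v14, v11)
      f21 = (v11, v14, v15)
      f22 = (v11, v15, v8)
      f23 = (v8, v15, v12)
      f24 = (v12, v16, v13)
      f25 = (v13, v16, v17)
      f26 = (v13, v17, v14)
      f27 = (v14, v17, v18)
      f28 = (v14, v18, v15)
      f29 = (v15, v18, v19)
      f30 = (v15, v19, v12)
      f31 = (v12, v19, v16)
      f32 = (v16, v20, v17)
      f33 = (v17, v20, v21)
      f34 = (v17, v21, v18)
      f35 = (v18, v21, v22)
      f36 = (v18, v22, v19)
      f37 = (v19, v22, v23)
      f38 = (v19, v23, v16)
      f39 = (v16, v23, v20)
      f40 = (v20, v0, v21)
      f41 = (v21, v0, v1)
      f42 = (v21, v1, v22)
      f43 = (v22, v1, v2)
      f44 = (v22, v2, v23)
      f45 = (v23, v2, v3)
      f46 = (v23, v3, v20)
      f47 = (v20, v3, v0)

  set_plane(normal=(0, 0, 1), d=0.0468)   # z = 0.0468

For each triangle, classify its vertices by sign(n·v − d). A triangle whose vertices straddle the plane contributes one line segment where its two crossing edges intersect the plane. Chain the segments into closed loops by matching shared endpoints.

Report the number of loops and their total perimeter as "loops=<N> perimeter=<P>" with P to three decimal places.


Straddling triangles (24 of 48):
  (v0,v4,v1) [--+] → (1.14978, 1.77264, 0.0468)–(2.1732, 0, 0.0468)  len=2.0469
  (v1,v4,v5) [+-+] → (1.14978, 1.77264, 0.0468)–(1.0866, 1.88207, 0.0468)  len=0.1264
  (v1,v5,v2) [++-] → (1.00362, 0.109434, 0.0468)–(1.0668, 0, 0.0468)  len=0.1264
  (v2,v5,v6) [-+-] → (1.00362, 0.109434, 0.0468)–(0.5334, 0.923837, 0.0468)  len=0.9404
  (v4,v8,v5) [--+] → (-0.96024, 1.88207, 0.0468)–(1.0866, 1.88207, 0.0468)  len=2.0468
  (v5,v8,v9) [+-+] → (-0.96024, 1.88207, 0.0468)–(-1.0866, 1.88207, 0.0468)  len=0.1264
  (v5,v9,v6) [++-] → (0.40704, 0.923837, 0.0468)–(0.5334, 0.923837, 0.0468)  len=0.1264
  (v6,v9,v10) [-+-] → (0.40704, 0.923837, 0.0468)–(-0.5334, 0.923837, 0.0468)  len=0.9404
  (v8,v12,v9) [--+] → (-2.11002, 0.109434, 0.0468)–(-1.0866, 1.88207, 0.0468)  len=2.0469
  (v9,v12,v13) [+-+] → (-2.11002, 0.109434, 0.0468)–(-2.1732, 0, 0.0468)  len=0.1264
  (v9,v13,v10) [++-] → (-0.59658, 0.814403, 0.0468)–(-0.5334, 0.923837, 0.0468)  len=0.1264
  (v10,v13,v14) [-+-] → (-0.59658, 0.814403, 0.0468)–(-1.0668, 0, 0.0468)  len=0.9404
  (v12,v16,v13) [--+] → (-1.14978, -1.77264, 0.0468)–(-2.1732, 0, 0.0468)  len=2.0469
  (v13,v16,v17) [+-+] → (-1.14978, -1.77264, 0.0468)–(-1.0866, -1.88207, 0.0468)  len=0.1264
  (v13,v17,v14) [++-] → (-1.00362, -0.109434, 0.0468)–(-1.0668, 0, 0.0468)  len=0.1264
  (v14,v17,v18) [-+-] → (-1.00362, -0.109434, 0.0468)–(-0.5334, -0.923837, 0.0468)  len=0.9404
  (v16,v20,v17) [--+] → (0.96024, -1.88207, 0.0468)–(-1.0866, -1.88207, 0.0468)  len=2.0468
  (v17,v20,v21) [+-+] → (0.96024, -1.88207, 0.0468)–(1.0866, -1.88207, 0.0468)  len=0.1264
  (v17,v21,v18) [++-] → (-0.40704, -0.923837, 0.0468)–(-0.5334, -0.923837, 0.0468)  len=0.1264
  (v18,v21,v22) [-+-] → (-0.40704, -0.923837, 0.0468)–(0.5334, -0.923837, 0.0468)  len=0.9404
  (v20,v0,v21) [--+] → (2.11002, -0.109434, 0.0468)–(1.0866, -1.88207, 0.0468)  len=2.0469
  (v21,v0,v1) [+-+] → (2.11002, -0.109434, 0.0468)–(2.1732, 0, 0.0468)  len=0.1264
  (v21,v1,v22) [++-] → (0.59658, -0.814403, 0.0468)–(0.5334, -0.923837, 0.0468)  len=0.1264
  (v22,v1,v2) [-+-] → (0.59658, -0.814403, 0.0468)–(1.0668, 0, 0.0468)  len=0.9404

Chained into 2 loop(s):
  loop 1: 12 segments, perimeter = 13.0393
  loop 2: 12 segments, perimeter = 6.4007
Total perimeter = 19.440

loops=2 perimeter=19.440


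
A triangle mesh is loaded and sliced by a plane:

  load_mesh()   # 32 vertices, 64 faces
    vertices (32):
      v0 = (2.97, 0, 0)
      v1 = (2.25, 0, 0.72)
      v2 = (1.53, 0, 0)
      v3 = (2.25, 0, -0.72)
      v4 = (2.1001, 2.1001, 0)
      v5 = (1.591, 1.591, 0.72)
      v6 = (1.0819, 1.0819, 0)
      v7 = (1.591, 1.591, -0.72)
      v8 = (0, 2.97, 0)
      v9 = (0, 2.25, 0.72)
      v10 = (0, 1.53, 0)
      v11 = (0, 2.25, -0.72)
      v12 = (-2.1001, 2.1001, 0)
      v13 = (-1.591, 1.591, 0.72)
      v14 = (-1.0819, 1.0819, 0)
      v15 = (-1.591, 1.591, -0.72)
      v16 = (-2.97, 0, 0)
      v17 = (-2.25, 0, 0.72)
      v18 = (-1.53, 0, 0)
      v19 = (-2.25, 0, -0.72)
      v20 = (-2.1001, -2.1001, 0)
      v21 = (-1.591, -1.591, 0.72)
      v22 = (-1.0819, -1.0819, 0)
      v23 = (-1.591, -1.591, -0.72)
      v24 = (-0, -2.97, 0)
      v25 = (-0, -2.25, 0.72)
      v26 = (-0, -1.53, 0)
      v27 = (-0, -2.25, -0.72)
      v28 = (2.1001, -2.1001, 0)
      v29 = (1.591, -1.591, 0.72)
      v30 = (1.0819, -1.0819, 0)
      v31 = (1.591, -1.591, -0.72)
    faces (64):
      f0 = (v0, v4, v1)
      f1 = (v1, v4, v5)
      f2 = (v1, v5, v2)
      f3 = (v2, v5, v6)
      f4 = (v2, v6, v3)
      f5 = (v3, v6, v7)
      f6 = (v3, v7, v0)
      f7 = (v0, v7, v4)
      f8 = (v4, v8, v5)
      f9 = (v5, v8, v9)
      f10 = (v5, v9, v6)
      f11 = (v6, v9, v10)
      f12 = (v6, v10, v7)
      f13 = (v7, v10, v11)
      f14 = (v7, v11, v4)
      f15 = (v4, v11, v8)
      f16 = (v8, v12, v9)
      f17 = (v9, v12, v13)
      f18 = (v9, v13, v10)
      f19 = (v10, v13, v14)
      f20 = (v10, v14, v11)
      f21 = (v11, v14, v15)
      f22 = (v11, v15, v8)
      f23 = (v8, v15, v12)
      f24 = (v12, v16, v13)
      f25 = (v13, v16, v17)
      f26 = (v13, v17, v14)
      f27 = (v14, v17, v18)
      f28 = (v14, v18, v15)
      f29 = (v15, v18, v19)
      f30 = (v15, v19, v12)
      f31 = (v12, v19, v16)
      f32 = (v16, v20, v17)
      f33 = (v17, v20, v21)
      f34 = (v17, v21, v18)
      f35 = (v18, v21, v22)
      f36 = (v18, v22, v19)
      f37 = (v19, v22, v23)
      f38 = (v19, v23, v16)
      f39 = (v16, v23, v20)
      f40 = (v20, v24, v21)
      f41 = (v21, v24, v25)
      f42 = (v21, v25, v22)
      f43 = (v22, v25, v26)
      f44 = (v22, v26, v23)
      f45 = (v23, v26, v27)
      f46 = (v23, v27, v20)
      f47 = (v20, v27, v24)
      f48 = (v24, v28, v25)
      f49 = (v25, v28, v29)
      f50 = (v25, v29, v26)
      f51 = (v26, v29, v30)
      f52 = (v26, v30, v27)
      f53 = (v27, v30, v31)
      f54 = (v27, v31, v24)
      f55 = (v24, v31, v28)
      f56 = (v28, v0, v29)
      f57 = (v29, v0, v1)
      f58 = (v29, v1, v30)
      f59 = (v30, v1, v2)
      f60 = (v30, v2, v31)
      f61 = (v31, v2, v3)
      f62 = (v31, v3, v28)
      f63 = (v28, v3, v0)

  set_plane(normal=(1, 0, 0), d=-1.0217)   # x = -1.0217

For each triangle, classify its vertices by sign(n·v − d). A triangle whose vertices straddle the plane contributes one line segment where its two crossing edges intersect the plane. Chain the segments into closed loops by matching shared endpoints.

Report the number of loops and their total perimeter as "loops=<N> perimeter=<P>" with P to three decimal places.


loops=2 perimeter=8.146

Straddling triangles (16 of 64):
  (v8,v12,v9) [+-+] → (-1.0217, 2.54679, 0)–(-1.0217, 2.17707, 0.36972)  len=0.5229
  (v9,v12,v13) [+--] → (-1.0217, 2.17707, 0.36972)–(-1.0217, 1.82681, 0.72)  len=0.4954
  (v9,v13,v10) [+-+] → (-1.0217, 1.82681, 0.72)–(-1.0217, 1.56917, 0.462366)  len=0.3643
  (v10,v13,v14) [+--] → (-1.0217, 1.56917, 0.462366)–(-1.0217, 1.10683, 0)  len=0.6539
  (v10,v14,v11) [+-+] → (-1.0217, 1.10683, 0)–(-1.0217, 1.1469, -0.0400629)  len=0.0567
  (v11,v14,v15) [+--] → (-1.0217, 1.1469, -0.0400629)–(-1.0217, 1.82681, -0.72)  len=0.9616
  (v11,v15,v8) [+-+] → (-1.0217, 1.82681, -0.72)–(-1.0217, 2.08444, -0.462366)  len=0.3643
  (v8,v15,v12) [+--] → (-1.0217, 2.08444, -0.462366)–(-1.0217, 2.54679, 0)  len=0.6539
  (v20,v24,v21) [-+-] → (-1.0217, -2.54679, 0)–(-1.0217, -2.08444, 0.462366)  len=0.6539
  (v21,v24,v25) [-++] → (-1.0217, -2.08444, 0.462366)–(-1.0217, -1.82681, 0.72)  len=0.3643
  (v21,v25,v22) [-+-] → (-1.0217, -1.82681, 0.72)–(-1.0217, -1.1469, 0.0400629)  len=0.9616
  (v22,v25,v26) [-++] → (-1.0217, -1.1469, 0.0400629)–(-1.0217, -1.10683, 0)  len=0.0567
  (v22,v26,v23) [-+-] → (-1.0217, -1.10683, 0)–(-1.0217, -1.56917, -0.462366)  len=0.6539
  (v23,v26,v27) [-++] → (-1.0217, -1.56917, -0.462366)–(-1.0217, -1.82681, -0.72)  len=0.3643
  (v23,v27,v20) [-+-] → (-1.0217, -1.82681, -0.72)–(-1.0217, -2.17707, -0.36972)  len=0.4954
  (v20,v27,v24) [-++] → (-1.0217, -2.17707, -0.36972)–(-1.0217, -2.54679, 0)  len=0.5229

Chained into 2 loop(s):
  loop 1: 8 segments, perimeter = 4.0729
  loop 2: 8 segments, perimeter = 4.0729
Total perimeter = 8.146


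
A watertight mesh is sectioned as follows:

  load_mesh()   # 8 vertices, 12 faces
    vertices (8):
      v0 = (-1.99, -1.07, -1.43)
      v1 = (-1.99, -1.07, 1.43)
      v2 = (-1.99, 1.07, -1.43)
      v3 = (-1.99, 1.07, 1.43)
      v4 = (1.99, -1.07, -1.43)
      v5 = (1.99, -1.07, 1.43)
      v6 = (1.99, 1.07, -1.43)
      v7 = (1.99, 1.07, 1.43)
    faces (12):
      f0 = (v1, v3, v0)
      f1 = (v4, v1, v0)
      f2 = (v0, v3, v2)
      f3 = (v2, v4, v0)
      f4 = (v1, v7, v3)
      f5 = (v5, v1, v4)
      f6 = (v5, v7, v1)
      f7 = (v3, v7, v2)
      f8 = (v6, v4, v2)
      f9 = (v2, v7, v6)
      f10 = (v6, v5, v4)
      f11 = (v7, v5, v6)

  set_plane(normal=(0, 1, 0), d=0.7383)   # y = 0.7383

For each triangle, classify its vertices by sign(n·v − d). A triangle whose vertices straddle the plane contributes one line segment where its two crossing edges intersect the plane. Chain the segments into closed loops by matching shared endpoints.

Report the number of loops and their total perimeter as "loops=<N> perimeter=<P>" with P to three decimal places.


Straddling triangles (8 of 12):
  (v1,v3,v0) [-+-] → (-1.99, 0.7383, 1.43)–(-1.99, 0.7383, 0.9867)  len=0.4433
  (v0,v3,v2) [-++] → (-1.99, 0.7383, 0.9867)–(-1.99, 0.7383, -1.43)  len=2.4167
  (v2,v4,v0) [+--] → (-1.3731, 0.7383, -1.43)–(-1.99, 0.7383, -1.43)  len=0.6169
  (v1,v7,v3) [-++] → (1.3731, 0.7383, 1.43)–(-1.99, 0.7383, 1.43)  len=3.3631
  (v5,v7,v1) [-+-] → (1.99, 0.7383, 1.43)–(1.3731, 0.7383, 1.43)  len=0.6169
  (v6,v4,v2) [+-+] → (1.99, 0.7383, -1.43)–(-1.3731, 0.7383, -1.43)  len=3.3631
  (v6,v5,v4) [+--] → (1.99, 0.7383, -0.9867)–(1.99, 0.7383, -1.43)  len=0.4433
  (v7,v5,v6) [+-+] → (1.99, 0.7383, 1.43)–(1.99, 0.7383, -0.9867)  len=2.4167

Chained into 1 loop(s):
  loop 1: 8 segments, perimeter = 13.6800
Total perimeter = 13.680

loops=1 perimeter=13.680


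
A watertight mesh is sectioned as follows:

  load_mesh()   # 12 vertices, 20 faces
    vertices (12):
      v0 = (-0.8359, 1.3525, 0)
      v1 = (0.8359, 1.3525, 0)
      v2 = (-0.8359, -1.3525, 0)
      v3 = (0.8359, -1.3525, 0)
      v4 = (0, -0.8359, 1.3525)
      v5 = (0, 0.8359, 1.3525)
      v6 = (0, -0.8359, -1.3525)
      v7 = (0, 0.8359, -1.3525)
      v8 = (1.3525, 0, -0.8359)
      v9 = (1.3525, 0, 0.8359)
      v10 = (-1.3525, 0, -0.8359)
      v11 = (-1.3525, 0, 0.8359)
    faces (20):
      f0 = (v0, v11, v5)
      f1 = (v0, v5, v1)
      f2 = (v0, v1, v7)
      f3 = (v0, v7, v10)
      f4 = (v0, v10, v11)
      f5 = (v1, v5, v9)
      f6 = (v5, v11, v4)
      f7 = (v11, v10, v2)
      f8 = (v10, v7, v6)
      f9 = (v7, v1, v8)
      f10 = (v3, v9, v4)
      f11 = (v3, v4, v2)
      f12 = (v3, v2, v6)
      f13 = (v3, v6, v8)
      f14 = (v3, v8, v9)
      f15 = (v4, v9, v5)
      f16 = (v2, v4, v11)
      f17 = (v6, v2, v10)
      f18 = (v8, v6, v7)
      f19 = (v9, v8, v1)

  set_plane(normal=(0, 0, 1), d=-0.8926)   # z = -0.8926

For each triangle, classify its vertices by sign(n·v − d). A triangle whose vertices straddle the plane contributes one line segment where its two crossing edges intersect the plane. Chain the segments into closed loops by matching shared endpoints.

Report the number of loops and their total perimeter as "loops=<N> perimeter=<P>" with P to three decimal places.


Straddling triangles (8 of 20):
  (v0,v1,v7) [++-] → (0.284237, 1.01156, -0.8926)–(-0.284237, 1.01156, -0.8926)  len=0.5685
  (v0,v7,v10) [+-+] → (-0.284237, 1.01156, -0.8926)–(-1.20405, 0.0917451, -0.8926)  len=1.3008
  (v10,v7,v6) [+--] → (-1.20405, 0.0917451, -0.8926)–(-1.20405, -0.0917451, -0.8926)  len=0.1835
  (v7,v1,v8) [-++] → (0.284237, 1.01156, -0.8926)–(1.20405, 0.0917451, -0.8926)  len=1.3008
  (v3,v2,v6) [++-] → (-0.284237, -1.01156, -0.8926)–(0.284237, -1.01156, -0.8926)  len=0.5685
  (v3,v6,v8) [+-+] → (0.284237, -1.01156, -0.8926)–(1.20405, -0.0917451, -0.8926)  len=1.3008
  (v6,v2,v10) [-++] → (-0.284237, -1.01156, -0.8926)–(-1.20405, -0.0917451, -0.8926)  len=1.3008
  (v8,v6,v7) [+--] → (1.20405, -0.0917451, -0.8926)–(1.20405, 0.0917451, -0.8926)  len=0.1835

Chained into 1 loop(s):
  loop 1: 8 segments, perimeter = 6.7072
Total perimeter = 6.707

loops=1 perimeter=6.707
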